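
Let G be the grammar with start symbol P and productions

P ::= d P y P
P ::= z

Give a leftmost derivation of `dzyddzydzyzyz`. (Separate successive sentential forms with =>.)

P => dPyP => dzyP => dzydPyP => dzyddPyPyP => dzyddzyPyP => dzyddzydPyPyP => dzyddzydzyPyP => dzyddzydzyzyP => dzyddzydzyzyz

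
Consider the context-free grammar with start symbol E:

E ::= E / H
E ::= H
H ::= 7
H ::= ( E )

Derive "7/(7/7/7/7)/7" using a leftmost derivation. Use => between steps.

E=>E/H=>E/H/H=>H/H/H=>7/H/H=>7/(E)/H=>7/(E/H)/H=>7/(E/H/H)/H=>7/(E/H/H/H)/H=>7/(H/H/H/H)/H=>7/(7/H/H/H)/H=>7/(7/7/H/H)/H=>7/(7/7/7/H)/H=>7/(7/7/7/7)/H=>7/(7/7/7/7)/7

E => E/H   [E ::= E / H]
E/H => E/H/H   [E ::= E / H]
E/H/H => H/H/H   [E ::= H]
H/H/H => 7/H/H   [H ::= 7]
7/H/H => 7/(E)/H   [H ::= ( E )]
7/(E)/H => 7/(E/H)/H   [E ::= E / H]
7/(E/H)/H => 7/(E/H/H)/H   [E ::= E / H]
7/(E/H/H)/H => 7/(E/H/H/H)/H   [E ::= E / H]
7/(E/H/H/H)/H => 7/(H/H/H/H)/H   [E ::= H]
7/(H/H/H/H)/H => 7/(7/H/H/H)/H   [H ::= 7]
7/(7/H/H/H)/H => 7/(7/7/H/H)/H   [H ::= 7]
7/(7/7/H/H)/H => 7/(7/7/7/H)/H   [H ::= 7]
7/(7/7/7/H)/H => 7/(7/7/7/7)/H   [H ::= 7]
7/(7/7/7/7)/H => 7/(7/7/7/7)/7   [H ::= 7]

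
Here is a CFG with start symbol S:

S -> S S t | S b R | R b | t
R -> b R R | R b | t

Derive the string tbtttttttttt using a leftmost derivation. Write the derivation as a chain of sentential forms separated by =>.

S => SSt => SStSt => RbStSt => tbStSt => tbSSttSt => tbSStSttSt => tbtStSttSt => tbtSSttSttSt => tbttSttSttSt => tbtttttSttSt => tbttttttttSt => tbtttttttttt

S => SSt   [S -> S S t]
SSt => SStSt   [S -> S S t]
SStSt => RbStSt   [S -> R b]
RbStSt => tbStSt   [R -> t]
tbStSt => tbSSttSt   [S -> S S t]
tbSSttSt => tbSStSttSt   [S -> S S t]
tbSStSttSt => tbtStSttSt   [S -> t]
tbtStSttSt => tbtSSttSttSt   [S -> S S t]
tbtSSttSttSt => tbttSttSttSt   [S -> t]
tbttSttSttSt => tbtttttSttSt   [S -> t]
tbtttttSttSt => tbttttttttSt   [S -> t]
tbttttttttSt => tbtttttttttt   [S -> t]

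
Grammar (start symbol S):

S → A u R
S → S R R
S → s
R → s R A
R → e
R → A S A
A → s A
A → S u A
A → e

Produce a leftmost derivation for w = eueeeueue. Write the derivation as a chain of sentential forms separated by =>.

S => AuR   [S → A u R]
AuR => SuAuR   [A → S u A]
SuAuR => SRRuAuR   [S → S R R]
SRRuAuR => AuRRRuAuR   [S → A u R]
AuRRRuAuR => euRRRuAuR   [A → e]
euRRRuAuR => eueRRuAuR   [R → e]
eueRRuAuR => eueeRuAuR   [R → e]
eueeRuAuR => eueeeuAuR   [R → e]
eueeeuAuR => eueeeueuR   [A → e]
eueeeueuR => eueeeueue   [R → e]

S => AuR => SuAuR => SRRuAuR => AuRRRuAuR => euRRRuAuR => eueRRuAuR => eueeRuAuR => eueeeuAuR => eueeeueuR => eueeeueue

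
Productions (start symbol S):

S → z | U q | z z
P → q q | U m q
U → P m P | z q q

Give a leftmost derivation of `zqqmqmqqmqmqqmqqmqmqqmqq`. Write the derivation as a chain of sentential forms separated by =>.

S => Uq => PmPq => UmqmPq => PmPmqmPq => UmqmPmqmPq => zqqmqmPmqmPq => zqqmqmqqmqmPq => zqqmqmqqmqmUmqq => zqqmqmqqmqmPmPmqq => zqqmqmqqmqmUmqmPmqq => zqqmqmqqmqmPmPmqmPmqq => zqqmqmqqmqmqqmPmqmPmqq => zqqmqmqqmqmqqmqqmqmPmqq => zqqmqmqqmqmqqmqqmqmqqmqq

S => Uq   [S → U q]
Uq => PmPq   [U → P m P]
PmPq => UmqmPq   [P → U m q]
UmqmPq => PmPmqmPq   [U → P m P]
PmPmqmPq => UmqmPmqmPq   [P → U m q]
UmqmPmqmPq => zqqmqmPmqmPq   [U → z q q]
zqqmqmPmqmPq => zqqmqmqqmqmPq   [P → q q]
zqqmqmqqmqmPq => zqqmqmqqmqmUmqq   [P → U m q]
zqqmqmqqmqmUmqq => zqqmqmqqmqmPmPmqq   [U → P m P]
zqqmqmqqmqmPmPmqq => zqqmqmqqmqmUmqmPmqq   [P → U m q]
zqqmqmqqmqmUmqmPmqq => zqqmqmqqmqmPmPmqmPmqq   [U → P m P]
zqqmqmqqmqmPmPmqmPmqq => zqqmqmqqmqmqqmPmqmPmqq   [P → q q]
zqqmqmqqmqmqqmPmqmPmqq => zqqmqmqqmqmqqmqqmqmPmqq   [P → q q]
zqqmqmqqmqmqqmqqmqmPmqq => zqqmqmqqmqmqqmqqmqmqqmqq   [P → q q]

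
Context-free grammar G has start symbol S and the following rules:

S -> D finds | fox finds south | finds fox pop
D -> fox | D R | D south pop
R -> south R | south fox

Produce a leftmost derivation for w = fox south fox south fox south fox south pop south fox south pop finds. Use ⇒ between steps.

S ⇒ D finds   [S -> D finds]
D finds ⇒ D south pop finds   [D -> D south pop]
D south pop finds ⇒ D R south pop finds   [D -> D R]
D R south pop finds ⇒ D south pop R south pop finds   [D -> D south pop]
D south pop R south pop finds ⇒ D R south pop R south pop finds   [D -> D R]
D R south pop R south pop finds ⇒ D R R south pop R south pop finds   [D -> D R]
D R R south pop R south pop finds ⇒ D R R R south pop R south pop finds   [D -> D R]
D R R R south pop R south pop finds ⇒ fox R R R south pop R south pop finds   [D -> fox]
fox R R R south pop R south pop finds ⇒ fox south fox R R south pop R south pop finds   [R -> south fox]
fox south fox R R south pop R south pop finds ⇒ fox south fox south fox R south pop R south pop finds   [R -> south fox]
fox south fox south fox R south pop R south pop finds ⇒ fox south fox south fox south fox south pop R south pop finds   [R -> south fox]
fox south fox south fox south fox south pop R south pop finds ⇒ fox south fox south fox south fox south pop south fox south pop finds   [R -> south fox]

S ⇒ D finds ⇒ D south pop finds ⇒ D R south pop finds ⇒ D south pop R south pop finds ⇒ D R south pop R south pop finds ⇒ D R R south pop R south pop finds ⇒ D R R R south pop R south pop finds ⇒ fox R R R south pop R south pop finds ⇒ fox south fox R R south pop R south pop finds ⇒ fox south fox south fox R south pop R south pop finds ⇒ fox south fox south fox south fox south pop R south pop finds ⇒ fox south fox south fox south fox south pop south fox south pop finds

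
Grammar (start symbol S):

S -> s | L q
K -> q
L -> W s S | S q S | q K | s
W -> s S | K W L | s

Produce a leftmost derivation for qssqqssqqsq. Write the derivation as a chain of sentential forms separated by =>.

S => Lq => SqSq => LqqSq => WsSqqSq => KWLsSqqSq => qWLsSqqSq => qsSLsSqqSq => qssLsSqqSq => qssqKsSqqSq => qssqqsSqqSq => qssqqssqqSq => qssqqssqqsq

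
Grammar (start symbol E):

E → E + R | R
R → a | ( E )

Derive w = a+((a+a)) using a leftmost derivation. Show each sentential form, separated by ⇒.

E ⇒ E+R   [E → E + R]
E+R ⇒ R+R   [E → R]
R+R ⇒ a+R   [R → a]
a+R ⇒ a+(E)   [R → ( E )]
a+(E) ⇒ a+(R)   [E → R]
a+(R) ⇒ a+((E))   [R → ( E )]
a+((E)) ⇒ a+((E+R))   [E → E + R]
a+((E+R)) ⇒ a+((R+R))   [E → R]
a+((R+R)) ⇒ a+((a+R))   [R → a]
a+((a+R)) ⇒ a+((a+a))   [R → a]

E ⇒ E+R ⇒ R+R ⇒ a+R ⇒ a+(E) ⇒ a+(R) ⇒ a+((E)) ⇒ a+((E+R)) ⇒ a+((R+R)) ⇒ a+((a+R)) ⇒ a+((a+a))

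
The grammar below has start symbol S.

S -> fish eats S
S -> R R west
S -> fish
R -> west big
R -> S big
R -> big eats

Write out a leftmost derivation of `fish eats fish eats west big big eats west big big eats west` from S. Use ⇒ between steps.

S ⇒ fish eats S ⇒ fish eats fish eats S ⇒ fish eats fish eats R R west ⇒ fish eats fish eats S big R west ⇒ fish eats fish eats R R west big R west ⇒ fish eats fish eats west big R west big R west ⇒ fish eats fish eats west big big eats west big R west ⇒ fish eats fish eats west big big eats west big big eats west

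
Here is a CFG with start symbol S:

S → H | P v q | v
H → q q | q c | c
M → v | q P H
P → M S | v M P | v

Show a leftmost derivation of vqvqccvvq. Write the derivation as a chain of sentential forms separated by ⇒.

S ⇒ Pvq ⇒ vMPvq ⇒ vqPHPvq ⇒ vqMSHPvq ⇒ vqvSHPvq ⇒ vqvHHPvq ⇒ vqvqcHPvq ⇒ vqvqccPvq ⇒ vqvqccvvq

S ⇒ Pvq   [S → P v q]
Pvq ⇒ vMPvq   [P → v M P]
vMPvq ⇒ vqPHPvq   [M → q P H]
vqPHPvq ⇒ vqMSHPvq   [P → M S]
vqMSHPvq ⇒ vqvSHPvq   [M → v]
vqvSHPvq ⇒ vqvHHPvq   [S → H]
vqvHHPvq ⇒ vqvqcHPvq   [H → q c]
vqvqcHPvq ⇒ vqvqccPvq   [H → c]
vqvqccPvq ⇒ vqvqccvvq   [P → v]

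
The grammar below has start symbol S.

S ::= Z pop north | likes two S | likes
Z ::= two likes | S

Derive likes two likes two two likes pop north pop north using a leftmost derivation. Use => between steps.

S => Z pop north   [S ::= Z pop north]
Z pop north => S pop north   [Z ::= S]
S pop north => likes two S pop north   [S ::= likes two S]
likes two S pop north => likes two likes two S pop north   [S ::= likes two S]
likes two likes two S pop north => likes two likes two Z pop north pop north   [S ::= Z pop north]
likes two likes two Z pop north pop north => likes two likes two two likes pop north pop north   [Z ::= two likes]

S => Z pop north => S pop north => likes two S pop north => likes two likes two S pop north => likes two likes two Z pop north pop north => likes two likes two two likes pop north pop north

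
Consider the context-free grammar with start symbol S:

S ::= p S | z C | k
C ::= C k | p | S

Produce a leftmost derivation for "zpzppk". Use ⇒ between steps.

S ⇒ zC ⇒ zS ⇒ zpS ⇒ zpzC ⇒ zpzS ⇒ zpzpS ⇒ zpzppS ⇒ zpzppk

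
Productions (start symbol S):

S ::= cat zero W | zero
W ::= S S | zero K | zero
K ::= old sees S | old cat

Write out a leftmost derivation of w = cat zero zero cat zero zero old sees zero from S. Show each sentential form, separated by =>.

S => cat zero W => cat zero S S => cat zero zero S => cat zero zero cat zero W => cat zero zero cat zero zero K => cat zero zero cat zero zero old sees S => cat zero zero cat zero zero old sees zero

S => cat zero W   [S ::= cat zero W]
cat zero W => cat zero S S   [W ::= S S]
cat zero S S => cat zero zero S   [S ::= zero]
cat zero zero S => cat zero zero cat zero W   [S ::= cat zero W]
cat zero zero cat zero W => cat zero zero cat zero zero K   [W ::= zero K]
cat zero zero cat zero zero K => cat zero zero cat zero zero old sees S   [K ::= old sees S]
cat zero zero cat zero zero old sees S => cat zero zero cat zero zero old sees zero   [S ::= zero]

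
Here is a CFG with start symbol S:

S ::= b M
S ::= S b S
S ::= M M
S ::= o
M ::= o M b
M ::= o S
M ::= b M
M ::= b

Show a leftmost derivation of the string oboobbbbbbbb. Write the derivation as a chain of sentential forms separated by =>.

S => MM   [S ::= M M]
MM => oMbM   [M ::= o M b]
oMbM => obMbM   [M ::= b M]
obMbM => oboSbM   [M ::= o S]
oboSbM => oboSbSbM   [S ::= S b S]
oboSbSbM => oboMMbSbM   [S ::= M M]
oboMMbSbM => obooMbMbSbM   [M ::= o M b]
obooMbMbSbM => oboobbMbSbM   [M ::= b]
oboobbMbSbM => oboobbbbSbM   [M ::= b]
oboobbbbSbM => oboobbbbbMbM   [S ::= b M]
oboobbbbbMbM => oboobbbbbbbM   [M ::= b]
oboobbbbbbbM => oboobbbbbbbb   [M ::= b]

S => MM => oMbM => obMbM => oboSbM => oboSbSbM => oboMMbSbM => obooMbMbSbM => oboobbMbSbM => oboobbbbSbM => oboobbbbbMbM => oboobbbbbbbM => oboobbbbbbbb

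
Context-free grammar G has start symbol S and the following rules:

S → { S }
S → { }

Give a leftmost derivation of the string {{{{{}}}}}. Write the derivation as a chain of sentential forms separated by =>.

S=>{S}=>{{S}}=>{{{S}}}=>{{{{S}}}}=>{{{{{}}}}}

S => {S}   [S → { S }]
{S} => {{S}}   [S → { S }]
{{S}} => {{{S}}}   [S → { S }]
{{{S}}} => {{{{S}}}}   [S → { S }]
{{{{S}}}} => {{{{{}}}}}   [S → { }]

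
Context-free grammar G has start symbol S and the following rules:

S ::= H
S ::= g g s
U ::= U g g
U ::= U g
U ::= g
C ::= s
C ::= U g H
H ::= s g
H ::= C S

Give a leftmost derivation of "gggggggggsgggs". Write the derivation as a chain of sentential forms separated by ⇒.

S ⇒ H   [S ::= H]
H ⇒ CS   [H ::= C S]
CS ⇒ UgHS   [C ::= U g H]
UgHS ⇒ UgggHS   [U ::= U g g]
UgggHS ⇒ UggggHS   [U ::= U g]
UggggHS ⇒ UgggggHS   [U ::= U g]
UgggggHS ⇒ UggggggHS   [U ::= U g]
UggggggHS ⇒ UggggggggHS   [U ::= U g g]
UggggggggHS ⇒ gggggggggHS   [U ::= g]
gggggggggHS ⇒ gggggggggsgS   [H ::= s g]
gggggggggsgS ⇒ gggggggggsgggs   [S ::= g g s]

S⇒H⇒CS⇒UgHS⇒UgggHS⇒UggggHS⇒UgggggHS⇒UggggggHS⇒UggggggggHS⇒gggggggggHS⇒gggggggggsgS⇒gggggggggsgggs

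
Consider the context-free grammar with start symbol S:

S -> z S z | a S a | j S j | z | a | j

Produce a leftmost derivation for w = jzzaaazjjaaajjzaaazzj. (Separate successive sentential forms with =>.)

S=>jSj=>jzSzj=>jzzSzzj=>jzzaSazzj=>jzzaaSaazzj=>jzzaaaSaaazzj=>jzzaaazSzaaazzj=>jzzaaazjSjzaaazzj=>jzzaaazjjSjjzaaazzj=>jzzaaazjjaSajjzaaazzj=>jzzaaazjjaaajjzaaazzj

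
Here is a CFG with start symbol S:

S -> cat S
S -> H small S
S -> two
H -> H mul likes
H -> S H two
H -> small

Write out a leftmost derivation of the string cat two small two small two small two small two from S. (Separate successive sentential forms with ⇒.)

S ⇒ cat S   [S -> cat S]
cat S ⇒ cat H small S   [S -> H small S]
cat H small S ⇒ cat S H two small S   [H -> S H two]
cat S H two small S ⇒ cat H small S H two small S   [S -> H small S]
cat H small S H two small S ⇒ cat S H two small S H two small S   [H -> S H two]
cat S H two small S H two small S ⇒ cat two H two small S H two small S   [S -> two]
cat two H two small S H two small S ⇒ cat two small two small S H two small S   [H -> small]
cat two small two small S H two small S ⇒ cat two small two small two H two small S   [S -> two]
cat two small two small two H two small S ⇒ cat two small two small two small two small S   [H -> small]
cat two small two small two small two small S ⇒ cat two small two small two small two small two   [S -> two]

S ⇒ cat S ⇒ cat H small S ⇒ cat S H two small S ⇒ cat H small S H two small S ⇒ cat S H two small S H two small S ⇒ cat two H two small S H two small S ⇒ cat two small two small S H two small S ⇒ cat two small two small two H two small S ⇒ cat two small two small two small two small S ⇒ cat two small two small two small two small two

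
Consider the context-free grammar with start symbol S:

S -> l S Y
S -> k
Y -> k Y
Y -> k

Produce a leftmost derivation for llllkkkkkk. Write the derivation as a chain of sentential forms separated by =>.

S=>lSY=>llSYY=>lllSYYY=>llllSYYYY=>llllkYYYY=>llllkkYYY=>llllkkkYY=>llllkkkkYY=>llllkkkkkY=>llllkkkkkk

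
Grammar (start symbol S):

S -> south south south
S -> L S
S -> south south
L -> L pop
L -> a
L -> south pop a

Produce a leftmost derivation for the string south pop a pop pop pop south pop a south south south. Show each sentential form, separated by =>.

S => L S   [S -> L S]
L S => L pop S   [L -> L pop]
L pop S => L pop pop S   [L -> L pop]
L pop pop S => L pop pop pop S   [L -> L pop]
L pop pop pop S => south pop a pop pop pop S   [L -> south pop a]
south pop a pop pop pop S => south pop a pop pop pop L S   [S -> L S]
south pop a pop pop pop L S => south pop a pop pop pop south pop a S   [L -> south pop a]
south pop a pop pop pop south pop a S => south pop a pop pop pop south pop a south south south   [S -> south south south]

S => L S => L pop S => L pop pop S => L pop pop pop S => south pop a pop pop pop S => south pop a pop pop pop L S => south pop a pop pop pop south pop a S => south pop a pop pop pop south pop a south south south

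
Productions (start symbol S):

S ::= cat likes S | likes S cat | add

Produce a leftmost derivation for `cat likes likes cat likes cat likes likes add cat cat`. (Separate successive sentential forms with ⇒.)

S ⇒ cat likes S ⇒ cat likes likes S cat ⇒ cat likes likes cat likes S cat ⇒ cat likes likes cat likes cat likes S cat ⇒ cat likes likes cat likes cat likes likes S cat cat ⇒ cat likes likes cat likes cat likes likes add cat cat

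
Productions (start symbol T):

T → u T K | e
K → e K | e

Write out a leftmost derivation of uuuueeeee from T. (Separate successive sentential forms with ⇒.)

T ⇒ uTK   [T → u T K]
uTK ⇒ uuTKK   [T → u T K]
uuTKK ⇒ uuuTKKK   [T → u T K]
uuuTKKK ⇒ uuuuTKKKK   [T → u T K]
uuuuTKKKK ⇒ uuuueKKKK   [T → e]
uuuueKKKK ⇒ uuuueeKKK   [K → e]
uuuueeKKK ⇒ uuuueeeKK   [K → e]
uuuueeeKK ⇒ uuuueeeeK   [K → e]
uuuueeeeK ⇒ uuuueeeee   [K → e]

T ⇒ uTK ⇒ uuTKK ⇒ uuuTKKK ⇒ uuuuTKKKK ⇒ uuuueKKKK ⇒ uuuueeKKK ⇒ uuuueeeKK ⇒ uuuueeeeK ⇒ uuuueeeee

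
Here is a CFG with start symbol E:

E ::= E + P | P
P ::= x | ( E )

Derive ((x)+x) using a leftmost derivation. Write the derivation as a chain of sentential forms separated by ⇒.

E ⇒ P ⇒ (E) ⇒ (E+P) ⇒ (P+P) ⇒ ((E)+P) ⇒ ((P)+P) ⇒ ((x)+P) ⇒ ((x)+x)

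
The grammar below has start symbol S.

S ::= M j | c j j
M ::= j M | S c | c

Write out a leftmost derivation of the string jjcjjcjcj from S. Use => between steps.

S => Mj   [S ::= M j]
Mj => jMj   [M ::= j M]
jMj => jjMj   [M ::= j M]
jjMj => jjScj   [M ::= S c]
jjScj => jjMjcj   [S ::= M j]
jjMjcj => jjScjcj   [M ::= S c]
jjScjcj => jjcjjcjcj   [S ::= c j j]

S => Mj => jMj => jjMj => jjScj => jjMjcj => jjScjcj => jjcjjcjcj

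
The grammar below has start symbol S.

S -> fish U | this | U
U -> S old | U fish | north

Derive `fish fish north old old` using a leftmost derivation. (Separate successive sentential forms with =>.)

S => U => S old => fish U old => fish S old old => fish fish U old old => fish fish north old old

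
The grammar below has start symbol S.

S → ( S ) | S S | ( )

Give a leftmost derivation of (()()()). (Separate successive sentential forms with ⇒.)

S ⇒ (S) ⇒ (SS) ⇒ (SSS) ⇒ (()SS) ⇒ (()()S) ⇒ (()()())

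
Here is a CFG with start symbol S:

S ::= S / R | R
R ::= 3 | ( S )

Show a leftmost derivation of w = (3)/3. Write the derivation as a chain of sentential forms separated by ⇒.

S ⇒ S/R ⇒ R/R ⇒ (S)/R ⇒ (R)/R ⇒ (3)/R ⇒ (3)/3

S ⇒ S/R   [S ::= S / R]
S/R ⇒ R/R   [S ::= R]
R/R ⇒ (S)/R   [R ::= ( S )]
(S)/R ⇒ (R)/R   [S ::= R]
(R)/R ⇒ (3)/R   [R ::= 3]
(3)/R ⇒ (3)/3   [R ::= 3]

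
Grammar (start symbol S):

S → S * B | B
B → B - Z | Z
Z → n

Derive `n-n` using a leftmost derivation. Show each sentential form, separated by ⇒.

S ⇒ B ⇒ B-Z ⇒ Z-Z ⇒ n-Z ⇒ n-n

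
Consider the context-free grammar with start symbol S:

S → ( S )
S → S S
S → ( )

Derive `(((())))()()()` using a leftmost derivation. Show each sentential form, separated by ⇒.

S ⇒ SS   [S → S S]
SS ⇒ SSS   [S → S S]
SSS ⇒ (S)SS   [S → ( S )]
(S)SS ⇒ ((S))SS   [S → ( S )]
((S))SS ⇒ (((S)))SS   [S → ( S )]
(((S)))SS ⇒ (((())))SS   [S → ( )]
(((())))SS ⇒ (((())))SSS   [S → S S]
(((())))SSS ⇒ (((())))()SS   [S → ( )]
(((())))()SS ⇒ (((())))()()S   [S → ( )]
(((())))()()S ⇒ (((())))()()()   [S → ( )]

S⇒SS⇒SSS⇒(S)SS⇒((S))SS⇒(((S)))SS⇒(((())))SS⇒(((())))SSS⇒(((())))()SS⇒(((())))()()S⇒(((())))()()()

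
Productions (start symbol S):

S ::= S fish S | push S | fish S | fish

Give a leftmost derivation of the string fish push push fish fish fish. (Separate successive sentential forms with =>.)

S => fish S   [S ::= fish S]
fish S => fish push S   [S ::= push S]
fish push S => fish push push S   [S ::= push S]
fish push push S => fish push push S fish S   [S ::= S fish S]
fish push push S fish S => fish push push fish fish S   [S ::= fish]
fish push push fish fish S => fish push push fish fish fish   [S ::= fish]

S => fish S => fish push S => fish push push S => fish push push S fish S => fish push push fish fish S => fish push push fish fish fish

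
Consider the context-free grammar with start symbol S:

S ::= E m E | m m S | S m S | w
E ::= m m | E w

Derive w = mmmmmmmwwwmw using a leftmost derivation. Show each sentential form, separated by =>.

S => SmS   [S ::= S m S]
SmS => mmSmS   [S ::= m m S]
mmSmS => mmEmEmS   [S ::= E m E]
mmEmEmS => mmmmmEmS   [E ::= m m]
mmmmmEmS => mmmmmEwmS   [E ::= E w]
mmmmmEwmS => mmmmmEwwmS   [E ::= E w]
mmmmmEwwmS => mmmmmEwwwmS   [E ::= E w]
mmmmmEwwwmS => mmmmmmmwwwmS   [E ::= m m]
mmmmmmmwwwmS => mmmmmmmwwwmw   [S ::= w]

S => SmS => mmSmS => mmEmEmS => mmmmmEmS => mmmmmEwmS => mmmmmEwwmS => mmmmmEwwwmS => mmmmmmmwwwmS => mmmmmmmwwwmw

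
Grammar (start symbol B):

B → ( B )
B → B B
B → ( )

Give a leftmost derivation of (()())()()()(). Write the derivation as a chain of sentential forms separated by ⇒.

B ⇒ BB ⇒ BBB ⇒ BBBB ⇒ BBBBB ⇒ (B)BBBB ⇒ (BB)BBBB ⇒ (()B)BBBB ⇒ (()())BBBB ⇒ (()())()BBB ⇒ (()())()()BB ⇒ (()())()()()B ⇒ (()())()()()()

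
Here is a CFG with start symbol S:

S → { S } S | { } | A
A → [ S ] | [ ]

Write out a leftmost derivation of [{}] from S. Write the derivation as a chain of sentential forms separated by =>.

S=>A=>[S]=>[{}]

S => A   [S → A]
A => [S]   [A → [ S ]]
[S] => [{}]   [S → { }]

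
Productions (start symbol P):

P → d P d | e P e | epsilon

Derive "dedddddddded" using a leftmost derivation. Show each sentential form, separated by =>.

P => dPd => dePed => dedPded => deddPdded => dedddPddded => deddddPdddded => dedddddddded

P => dPd   [P → d P d]
dPd => dePed   [P → e P e]
dePed => dedPded   [P → d P d]
dedPded => deddPdded   [P → d P d]
deddPdded => dedddPddded   [P → d P d]
dedddPddded => deddddPdddded   [P → d P d]
deddddPdddded => dedddddddded   [P → epsilon]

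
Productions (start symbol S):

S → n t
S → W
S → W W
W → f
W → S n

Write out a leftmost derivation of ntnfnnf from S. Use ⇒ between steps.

S ⇒ WW ⇒ SnW ⇒ WnW ⇒ SnnW ⇒ WWnnW ⇒ SnWnnW ⇒ ntnWnnW ⇒ ntnfnnW ⇒ ntnfnnf

S ⇒ WW   [S → W W]
WW ⇒ SnW   [W → S n]
SnW ⇒ WnW   [S → W]
WnW ⇒ SnnW   [W → S n]
SnnW ⇒ WWnnW   [S → W W]
WWnnW ⇒ SnWnnW   [W → S n]
SnWnnW ⇒ ntnWnnW   [S → n t]
ntnWnnW ⇒ ntnfnnW   [W → f]
ntnfnnW ⇒ ntnfnnf   [W → f]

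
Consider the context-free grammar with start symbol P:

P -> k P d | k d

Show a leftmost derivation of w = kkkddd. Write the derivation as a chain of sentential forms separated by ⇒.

P ⇒ kPd ⇒ kkPdd ⇒ kkkddd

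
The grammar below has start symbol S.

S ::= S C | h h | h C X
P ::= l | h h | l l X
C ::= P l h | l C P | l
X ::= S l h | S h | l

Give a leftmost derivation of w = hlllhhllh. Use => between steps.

S => hCX   [S ::= h C X]
hCX => hlCPX   [C ::= l C P]
hlCPX => hllPX   [C ::= l]
hllPX => hlllX   [P ::= l]
hlllX => hlllSlh   [X ::= S l h]
hlllSlh => hlllSClh   [S ::= S C]
hlllSClh => hlllhhClh   [S ::= h h]
hlllhhClh => hlllhhllh   [C ::= l]

S=>hCX=>hlCPX=>hllPX=>hlllX=>hlllSlh=>hlllSClh=>hlllhhClh=>hlllhhllh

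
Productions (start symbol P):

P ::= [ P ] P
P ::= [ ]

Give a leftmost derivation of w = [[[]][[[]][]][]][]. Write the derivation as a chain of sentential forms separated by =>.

P=>[P]P=>[[P]P]P=>[[[]]P]P=>[[[]][P]P]P=>[[[]][[P]P]P]P=>[[[]][[[]]P]P]P=>[[[]][[[]][]]P]P=>[[[]][[[]][]][]]P=>[[[]][[[]][]][]][]

P => [P]P   [P ::= [ P ] P]
[P]P => [[P]P]P   [P ::= [ P ] P]
[[P]P]P => [[[]]P]P   [P ::= [ ]]
[[[]]P]P => [[[]][P]P]P   [P ::= [ P ] P]
[[[]][P]P]P => [[[]][[P]P]P]P   [P ::= [ P ] P]
[[[]][[P]P]P]P => [[[]][[[]]P]P]P   [P ::= [ ]]
[[[]][[[]]P]P]P => [[[]][[[]][]]P]P   [P ::= [ ]]
[[[]][[[]][]]P]P => [[[]][[[]][]][]]P   [P ::= [ ]]
[[[]][[[]][]][]]P => [[[]][[[]][]][]][]   [P ::= [ ]]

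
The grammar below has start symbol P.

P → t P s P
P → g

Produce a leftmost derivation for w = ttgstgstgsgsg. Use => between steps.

P => tPsP   [P → t P s P]
tPsP => ttPsPsP   [P → t P s P]
ttPsPsP => ttgsPsP   [P → g]
ttgsPsP => ttgstPsPsP   [P → t P s P]
ttgstPsPsP => ttgstgsPsP   [P → g]
ttgstgsPsP => ttgstgstPsPsP   [P → t P s P]
ttgstgstPsPsP => ttgstgstgsPsP   [P → g]
ttgstgstgsPsP => ttgstgstgsgsP   [P → g]
ttgstgstgsgsP => ttgstgstgsgsg   [P → g]

P => tPsP => ttPsPsP => ttgsPsP => ttgstPsPsP => ttgstgsPsP => ttgstgstPsPsP => ttgstgstgsPsP => ttgstgstgsgsP => ttgstgstgsgsg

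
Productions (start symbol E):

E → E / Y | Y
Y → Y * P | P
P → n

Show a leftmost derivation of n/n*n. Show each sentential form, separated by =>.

E=>E/Y=>Y/Y=>P/Y=>n/Y=>n/Y*P=>n/P*P=>n/n*P=>n/n*n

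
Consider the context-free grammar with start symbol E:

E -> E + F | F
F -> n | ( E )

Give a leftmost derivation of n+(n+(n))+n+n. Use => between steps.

E => E+F => E+F+F => E+F+F+F => F+F+F+F => n+F+F+F => n+(E)+F+F => n+(E+F)+F+F => n+(F+F)+F+F => n+(n+F)+F+F => n+(n+(E))+F+F => n+(n+(F))+F+F => n+(n+(n))+F+F => n+(n+(n))+n+F => n+(n+(n))+n+n

E => E+F   [E -> E + F]
E+F => E+F+F   [E -> E + F]
E+F+F => E+F+F+F   [E -> E + F]
E+F+F+F => F+F+F+F   [E -> F]
F+F+F+F => n+F+F+F   [F -> n]
n+F+F+F => n+(E)+F+F   [F -> ( E )]
n+(E)+F+F => n+(E+F)+F+F   [E -> E + F]
n+(E+F)+F+F => n+(F+F)+F+F   [E -> F]
n+(F+F)+F+F => n+(n+F)+F+F   [F -> n]
n+(n+F)+F+F => n+(n+(E))+F+F   [F -> ( E )]
n+(n+(E))+F+F => n+(n+(F))+F+F   [E -> F]
n+(n+(F))+F+F => n+(n+(n))+F+F   [F -> n]
n+(n+(n))+F+F => n+(n+(n))+n+F   [F -> n]
n+(n+(n))+n+F => n+(n+(n))+n+n   [F -> n]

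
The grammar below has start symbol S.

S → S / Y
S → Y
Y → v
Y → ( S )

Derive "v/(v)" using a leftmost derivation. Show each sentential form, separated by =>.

S => S/Y   [S → S / Y]
S/Y => Y/Y   [S → Y]
Y/Y => v/Y   [Y → v]
v/Y => v/(S)   [Y → ( S )]
v/(S) => v/(Y)   [S → Y]
v/(Y) => v/(v)   [Y → v]

S => S/Y => Y/Y => v/Y => v/(S) => v/(Y) => v/(v)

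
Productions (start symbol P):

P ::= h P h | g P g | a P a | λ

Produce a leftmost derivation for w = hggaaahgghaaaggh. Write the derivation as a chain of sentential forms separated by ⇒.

P ⇒ hPh ⇒ hgPgh ⇒ hggPggh ⇒ hggaPaggh ⇒ hggaaPaaggh ⇒ hggaaaPaaaggh ⇒ hggaaahPhaaaggh ⇒ hggaaahgPghaaaggh ⇒ hggaaahgghaaaggh

P ⇒ hPh   [P ::= h P h]
hPh ⇒ hgPgh   [P ::= g P g]
hgPgh ⇒ hggPggh   [P ::= g P g]
hggPggh ⇒ hggaPaggh   [P ::= a P a]
hggaPaggh ⇒ hggaaPaaggh   [P ::= a P a]
hggaaPaaggh ⇒ hggaaaPaaaggh   [P ::= a P a]
hggaaaPaaaggh ⇒ hggaaahPhaaaggh   [P ::= h P h]
hggaaahPhaaaggh ⇒ hggaaahgPghaaaggh   [P ::= g P g]
hggaaahgPghaaaggh ⇒ hggaaahgghaaaggh   [P ::= λ]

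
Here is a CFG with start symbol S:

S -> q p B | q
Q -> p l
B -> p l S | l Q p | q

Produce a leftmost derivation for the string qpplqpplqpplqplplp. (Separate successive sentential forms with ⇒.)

S⇒qpB⇒qpplS⇒qpplqpB⇒qpplqpplS⇒qpplqpplqpB⇒qpplqpplqpplS⇒qpplqpplqpplqpB⇒qpplqpplqpplqplQp⇒qpplqpplqpplqplplp

S ⇒ qpB   [S -> q p B]
qpB ⇒ qpplS   [B -> p l S]
qpplS ⇒ qpplqpB   [S -> q p B]
qpplqpB ⇒ qpplqpplS   [B -> p l S]
qpplqpplS ⇒ qpplqpplqpB   [S -> q p B]
qpplqpplqpB ⇒ qpplqpplqpplS   [B -> p l S]
qpplqpplqpplS ⇒ qpplqpplqpplqpB   [S -> q p B]
qpplqpplqpplqpB ⇒ qpplqpplqpplqplQp   [B -> l Q p]
qpplqpplqpplqplQp ⇒ qpplqpplqpplqplplp   [Q -> p l]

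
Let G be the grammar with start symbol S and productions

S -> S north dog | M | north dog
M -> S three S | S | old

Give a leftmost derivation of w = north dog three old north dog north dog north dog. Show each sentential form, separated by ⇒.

S ⇒ S north dog ⇒ M north dog ⇒ S three S north dog ⇒ north dog three S north dog ⇒ north dog three S north dog north dog ⇒ north dog three S north dog north dog north dog ⇒ north dog three M north dog north dog north dog ⇒ north dog three old north dog north dog north dog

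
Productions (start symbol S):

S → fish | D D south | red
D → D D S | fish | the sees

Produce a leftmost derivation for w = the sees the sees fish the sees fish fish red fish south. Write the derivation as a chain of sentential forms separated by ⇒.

S ⇒ D D south ⇒ D D S D south ⇒ the sees D S D south ⇒ the sees D D S S D south ⇒ the sees the sees D S S D south ⇒ the sees the sees D D S S S D south ⇒ the sees the sees fish D S S S D south ⇒ the sees the sees fish the sees S S S D south ⇒ the sees the sees fish the sees fish S S D south ⇒ the sees the sees fish the sees fish fish S D south ⇒ the sees the sees fish the sees fish fish red D south ⇒ the sees the sees fish the sees fish fish red fish south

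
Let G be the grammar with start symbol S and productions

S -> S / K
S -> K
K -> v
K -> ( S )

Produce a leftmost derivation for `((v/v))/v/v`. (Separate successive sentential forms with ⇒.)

S ⇒ S/K ⇒ S/K/K ⇒ K/K/K ⇒ (S)/K/K ⇒ (K)/K/K ⇒ ((S))/K/K ⇒ ((S/K))/K/K ⇒ ((K/K))/K/K ⇒ ((v/K))/K/K ⇒ ((v/v))/K/K ⇒ ((v/v))/v/K ⇒ ((v/v))/v/v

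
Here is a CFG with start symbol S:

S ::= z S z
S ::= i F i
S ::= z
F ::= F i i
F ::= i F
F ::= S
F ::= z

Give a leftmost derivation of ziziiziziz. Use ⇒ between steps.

S ⇒ zSz ⇒ ziFiz ⇒ ziSiz ⇒ zizSziz ⇒ ziziFiziz ⇒ ziziiFiziz ⇒ ziziiziziz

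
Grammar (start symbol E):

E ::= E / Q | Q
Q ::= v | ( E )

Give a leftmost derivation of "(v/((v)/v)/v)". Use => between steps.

E=>Q=>(E)=>(E/Q)=>(E/Q/Q)=>(Q/Q/Q)=>(v/Q/Q)=>(v/(E)/Q)=>(v/(E/Q)/Q)=>(v/(Q/Q)/Q)=>(v/((E)/Q)/Q)=>(v/((Q)/Q)/Q)=>(v/((v)/Q)/Q)=>(v/((v)/v)/Q)=>(v/((v)/v)/v)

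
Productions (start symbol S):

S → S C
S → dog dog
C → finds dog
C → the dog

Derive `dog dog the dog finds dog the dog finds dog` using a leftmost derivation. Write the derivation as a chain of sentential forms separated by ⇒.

S ⇒ S C   [S → S C]
S C ⇒ S C C   [S → S C]
S C C ⇒ S C C C   [S → S C]
S C C C ⇒ S C C C C   [S → S C]
S C C C C ⇒ dog dog C C C C   [S → dog dog]
dog dog C C C C ⇒ dog dog the dog C C C   [C → the dog]
dog dog the dog C C C ⇒ dog dog the dog finds dog C C   [C → finds dog]
dog dog the dog finds dog C C ⇒ dog dog the dog finds dog the dog C   [C → the dog]
dog dog the dog finds dog the dog C ⇒ dog dog the dog finds dog the dog finds dog   [C → finds dog]

S ⇒ S C ⇒ S C C ⇒ S C C C ⇒ S C C C C ⇒ dog dog C C C C ⇒ dog dog the dog C C C ⇒ dog dog the dog finds dog C C ⇒ dog dog the dog finds dog the dog C ⇒ dog dog the dog finds dog the dog finds dog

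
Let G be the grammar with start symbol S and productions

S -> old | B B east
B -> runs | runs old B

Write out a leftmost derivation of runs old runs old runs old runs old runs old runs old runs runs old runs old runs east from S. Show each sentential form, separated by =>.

S => B B east => runs old B B east => runs old runs old B B east => runs old runs old runs old B B east => runs old runs old runs old runs old B B east => runs old runs old runs old runs old runs old B B east => runs old runs old runs old runs old runs old runs old B B east => runs old runs old runs old runs old runs old runs old runs B east => runs old runs old runs old runs old runs old runs old runs runs old B east => runs old runs old runs old runs old runs old runs old runs runs old runs old B east => runs old runs old runs old runs old runs old runs old runs runs old runs old runs east

S => B B east   [S -> B B east]
B B east => runs old B B east   [B -> runs old B]
runs old B B east => runs old runs old B B east   [B -> runs old B]
runs old runs old B B east => runs old runs old runs old B B east   [B -> runs old B]
runs old runs old runs old B B east => runs old runs old runs old runs old B B east   [B -> runs old B]
runs old runs old runs old runs old B B east => runs old runs old runs old runs old runs old B B east   [B -> runs old B]
runs old runs old runs old runs old runs old B B east => runs old runs old runs old runs old runs old runs old B B east   [B -> runs old B]
runs old runs old runs old runs old runs old runs old B B east => runs old runs old runs old runs old runs old runs old runs B east   [B -> runs]
runs old runs old runs old runs old runs old runs old runs B east => runs old runs old runs old runs old runs old runs old runs runs old B east   [B -> runs old B]
runs old runs old runs old runs old runs old runs old runs runs old B east => runs old runs old runs old runs old runs old runs old runs runs old runs old B east   [B -> runs old B]
runs old runs old runs old runs old runs old runs old runs runs old runs old B east => runs old runs old runs old runs old runs old runs old runs runs old runs old runs east   [B -> runs]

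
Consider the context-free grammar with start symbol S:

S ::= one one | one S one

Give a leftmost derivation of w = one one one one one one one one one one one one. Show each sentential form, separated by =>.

S => one S one => one one S one one => one one one S one one one => one one one one S one one one one => one one one one one S one one one one one => one one one one one one one one one one one one

S => one S one   [S ::= one S one]
one S one => one one S one one   [S ::= one S one]
one one S one one => one one one S one one one   [S ::= one S one]
one one one S one one one => one one one one S one one one one   [S ::= one S one]
one one one one S one one one one => one one one one one S one one one one one   [S ::= one S one]
one one one one one S one one one one one => one one one one one one one one one one one one   [S ::= one one]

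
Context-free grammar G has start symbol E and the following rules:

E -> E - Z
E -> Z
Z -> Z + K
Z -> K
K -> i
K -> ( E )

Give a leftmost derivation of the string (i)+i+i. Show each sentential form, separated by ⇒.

E⇒Z⇒Z+K⇒Z+K+K⇒K+K+K⇒(E)+K+K⇒(Z)+K+K⇒(K)+K+K⇒(i)+K+K⇒(i)+i+K⇒(i)+i+i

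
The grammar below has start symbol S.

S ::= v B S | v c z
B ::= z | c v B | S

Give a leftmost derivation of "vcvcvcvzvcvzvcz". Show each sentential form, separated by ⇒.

S ⇒ vBS ⇒ vcvBS ⇒ vcvcvBS ⇒ vcvcvcvBS ⇒ vcvcvcvzS ⇒ vcvcvcvzvBS ⇒ vcvcvcvzvcvBS ⇒ vcvcvcvzvcvzS ⇒ vcvcvcvzvcvzvcz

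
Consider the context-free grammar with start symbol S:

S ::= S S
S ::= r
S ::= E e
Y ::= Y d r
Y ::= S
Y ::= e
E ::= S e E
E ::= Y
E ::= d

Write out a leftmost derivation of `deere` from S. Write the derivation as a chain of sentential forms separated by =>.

S => Ee => SeEe => EeeEe => deeEe => deeYe => deeSe => deere

S => Ee   [S ::= E e]
Ee => SeEe   [E ::= S e E]
SeEe => EeeEe   [S ::= E e]
EeeEe => deeEe   [E ::= d]
deeEe => deeYe   [E ::= Y]
deeYe => deeSe   [Y ::= S]
deeSe => deere   [S ::= r]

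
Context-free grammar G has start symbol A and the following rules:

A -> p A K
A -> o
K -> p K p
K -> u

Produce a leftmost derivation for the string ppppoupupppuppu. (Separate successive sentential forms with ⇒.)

A ⇒ pAK   [A -> p A K]
pAK ⇒ ppAKK   [A -> p A K]
ppAKK ⇒ pppAKKK   [A -> p A K]
pppAKKK ⇒ ppppAKKKK   [A -> p A K]
ppppAKKKK ⇒ ppppoKKKK   [A -> o]
ppppoKKKK ⇒ ppppouKKK   [K -> u]
ppppouKKK ⇒ ppppoupKpKK   [K -> p K p]
ppppoupKpKK ⇒ ppppoupupKK   [K -> u]
ppppoupupKK ⇒ ppppoupuppKpK   [K -> p K p]
ppppoupuppKpK ⇒ ppppoupupppKppK   [K -> p K p]
ppppoupupppKppK ⇒ ppppoupupppuppK   [K -> u]
ppppoupupppuppK ⇒ ppppoupupppuppu   [K -> u]

A ⇒ pAK ⇒ ppAKK ⇒ pppAKKK ⇒ ppppAKKKK ⇒ ppppoKKKK ⇒ ppppouKKK ⇒ ppppoupKpKK ⇒ ppppoupupKK ⇒ ppppoupuppKpK ⇒ ppppoupupppKppK ⇒ ppppoupupppuppK ⇒ ppppoupupppuppu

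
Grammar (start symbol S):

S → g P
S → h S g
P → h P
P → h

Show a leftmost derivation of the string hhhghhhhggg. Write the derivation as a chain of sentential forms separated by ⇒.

S ⇒ hSg ⇒ hhSgg ⇒ hhhSggg ⇒ hhhgPggg ⇒ hhhghPggg ⇒ hhhghhPggg ⇒ hhhghhhPggg ⇒ hhhghhhhggg

S ⇒ hSg   [S → h S g]
hSg ⇒ hhSgg   [S → h S g]
hhSgg ⇒ hhhSggg   [S → h S g]
hhhSggg ⇒ hhhgPggg   [S → g P]
hhhgPggg ⇒ hhhghPggg   [P → h P]
hhhghPggg ⇒ hhhghhPggg   [P → h P]
hhhghhPggg ⇒ hhhghhhPggg   [P → h P]
hhhghhhPggg ⇒ hhhghhhhggg   [P → h]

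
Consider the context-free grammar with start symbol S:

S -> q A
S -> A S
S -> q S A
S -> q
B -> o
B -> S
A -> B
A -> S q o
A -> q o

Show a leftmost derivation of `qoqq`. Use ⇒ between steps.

S⇒qSA⇒qASA⇒qBSA⇒qoSA⇒qoqA⇒qoqB⇒qoqS⇒qoqq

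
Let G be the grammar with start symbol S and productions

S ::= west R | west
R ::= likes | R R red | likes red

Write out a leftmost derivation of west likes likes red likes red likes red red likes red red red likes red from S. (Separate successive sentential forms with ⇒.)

S ⇒ west R ⇒ west R R red ⇒ west R R red R red ⇒ west likes R red R red ⇒ west likes R R red red R red ⇒ west likes R R red R red red R red ⇒ west likes R R red R red R red red R red ⇒ west likes likes red R red R red R red red R red ⇒ west likes likes red likes red R red R red red R red ⇒ west likes likes red likes red likes red red R red red R red ⇒ west likes likes red likes red likes red red likes red red red R red ⇒ west likes likes red likes red likes red red likes red red red likes red

S ⇒ west R   [S ::= west R]
west R ⇒ west R R red   [R ::= R R red]
west R R red ⇒ west R R red R red   [R ::= R R red]
west R R red R red ⇒ west likes R red R red   [R ::= likes]
west likes R red R red ⇒ west likes R R red red R red   [R ::= R R red]
west likes R R red red R red ⇒ west likes R R red R red red R red   [R ::= R R red]
west likes R R red R red red R red ⇒ west likes R R red R red R red red R red   [R ::= R R red]
west likes R R red R red R red red R red ⇒ west likes likes red R red R red R red red R red   [R ::= likes red]
west likes likes red R red R red R red red R red ⇒ west likes likes red likes red R red R red red R red   [R ::= likes]
west likes likes red likes red R red R red red R red ⇒ west likes likes red likes red likes red red R red red R red   [R ::= likes red]
west likes likes red likes red likes red red R red red R red ⇒ west likes likes red likes red likes red red likes red red red R red   [R ::= likes red]
west likes likes red likes red likes red red likes red red red R red ⇒ west likes likes red likes red likes red red likes red red red likes red   [R ::= likes]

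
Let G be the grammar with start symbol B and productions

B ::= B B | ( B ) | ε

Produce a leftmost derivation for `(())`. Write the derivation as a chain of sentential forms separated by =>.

B => (B) => (BB) => ((B)B) => (()B) => (())

B => (B)   [B ::= ( B )]
(B) => (BB)   [B ::= B B]
(BB) => ((B)B)   [B ::= ( B )]
((B)B) => (()B)   [B ::= ε]
(()B) => (())   [B ::= ε]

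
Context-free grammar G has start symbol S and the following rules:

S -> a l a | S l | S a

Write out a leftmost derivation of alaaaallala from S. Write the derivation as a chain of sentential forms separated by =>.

S=>Sa=>Sla=>Sala=>Slala=>Sllala=>Sallala=>Saallala=>Saaallala=>alaaaallala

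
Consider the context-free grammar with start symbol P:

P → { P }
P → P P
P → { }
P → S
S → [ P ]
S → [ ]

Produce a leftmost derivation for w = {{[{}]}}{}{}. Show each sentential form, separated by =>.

P => PP   [P → P P]
PP => {P}P   [P → { P }]
{P}P => {{P}}P   [P → { P }]
{{P}}P => {{S}}P   [P → S]
{{S}}P => {{[P]}}P   [S → [ P ]]
{{[P]}}P => {{[{}]}}P   [P → { }]
{{[{}]}}P => {{[{}]}}PP   [P → P P]
{{[{}]}}PP => {{[{}]}}{}P   [P → { }]
{{[{}]}}{}P => {{[{}]}}{}{}   [P → { }]

P => PP => {P}P => {{P}}P => {{S}}P => {{[P]}}P => {{[{}]}}P => {{[{}]}}PP => {{[{}]}}{}P => {{[{}]}}{}{}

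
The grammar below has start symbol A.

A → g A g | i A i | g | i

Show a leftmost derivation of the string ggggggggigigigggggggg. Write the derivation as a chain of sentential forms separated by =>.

A => gAg   [A → g A g]
gAg => ggAgg   [A → g A g]
ggAgg => gggAggg   [A → g A g]
gggAggg => ggggAgggg   [A → g A g]
ggggAgggg => gggggAggggg   [A → g A g]
gggggAggggg => ggggggAgggggg   [A → g A g]
ggggggAgggggg => gggggggAggggggg   [A → g A g]
gggggggAggggggg => ggggggggAgggggggg   [A → g A g]
ggggggggAgggggggg => ggggggggiAigggggggg   [A → i A i]
ggggggggiAigggggggg => ggggggggigAgigggggggg   [A → g A g]
ggggggggigAgigggggggg => ggggggggigigigggggggg   [A → i]

A => gAg => ggAgg => gggAggg => ggggAgggg => gggggAggggg => ggggggAgggggg => gggggggAggggggg => ggggggggAgggggggg => ggggggggiAigggggggg => ggggggggigAgigggggggg => ggggggggigigigggggggg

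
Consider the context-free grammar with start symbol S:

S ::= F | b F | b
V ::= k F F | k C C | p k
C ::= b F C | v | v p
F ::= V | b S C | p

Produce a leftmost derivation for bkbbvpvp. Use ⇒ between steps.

S ⇒ F   [S ::= F]
F ⇒ bSC   [F ::= b S C]
bSC ⇒ bFC   [S ::= F]
bFC ⇒ bVC   [F ::= V]
bVC ⇒ bkFFC   [V ::= k F F]
bkFFC ⇒ bkbSCFC   [F ::= b S C]
bkbSCFC ⇒ bkbbCFC   [S ::= b]
bkbbCFC ⇒ bkbbvFC   [C ::= v]
bkbbvFC ⇒ bkbbvpC   [F ::= p]
bkbbvpC ⇒ bkbbvpvp   [C ::= v p]

S⇒F⇒bSC⇒bFC⇒bVC⇒bkFFC⇒bkbSCFC⇒bkbbCFC⇒bkbbvFC⇒bkbbvpC⇒bkbbvpvp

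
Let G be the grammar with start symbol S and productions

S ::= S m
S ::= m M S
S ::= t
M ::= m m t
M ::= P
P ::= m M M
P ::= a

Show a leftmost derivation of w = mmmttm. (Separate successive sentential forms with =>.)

S => mMS   [S ::= m M S]
mMS => mmmtS   [M ::= m m t]
mmmtS => mmmtSm   [S ::= S m]
mmmtSm => mmmttm   [S ::= t]

S => mMS => mmmtS => mmmtSm => mmmttm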